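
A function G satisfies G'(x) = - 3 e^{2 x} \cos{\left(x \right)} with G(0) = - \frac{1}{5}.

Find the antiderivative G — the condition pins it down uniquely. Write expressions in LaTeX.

Any candidate G(x) must reproduce the stated G'(x) exactly.
A general antiderivative is - \frac{3 e^{2 x} \sin{\left(x \right)}}{5} - \frac{6 e^{2 x} \cos{\left(x \right)}}{5} + C.
The condition gives C = - \frac{1}{5} - (- \frac{6}{5}) = 1.
So G(x) = \frac{- 3 e^{2 x} \sin{\left(x \right)} - 6 e^{2 x} \cos{\left(x \right)} + 5}{5}.
Check: d/dx[\frac{- 3 e^{2 x} \sin{\left(x \right)} - 6 e^{2 x} \cos{\left(x \right)} + 5}{5}] = - 3 e^{2 x} \cos{\left(x \right)} = G'(x).

G(x) = \frac{- 3 e^{2 x} \sin{\left(x \right)} - 6 e^{2 x} \cos{\left(x \right)} + 5}{5}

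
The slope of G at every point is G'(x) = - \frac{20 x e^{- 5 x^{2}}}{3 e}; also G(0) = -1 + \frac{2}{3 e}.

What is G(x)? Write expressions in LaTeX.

G(x) = \frac{-3 + \frac{2 e^{- 5 x^{2}}}{e}}{3}

The substitution u = - 5 x^{2} - 1 works: G'(x) is exactly (dG/du)*(du/dx) for that inner function.
A general antiderivative is \frac{2 e^{- 5 x^{2} - 1}}{3} + C.
The condition gives C = -1 + \frac{2}{3 e} - (\frac{2}{3 e}) = -1.
So G(x) = \frac{-3 + \frac{2 e^{- 5 x^{2}}}{e}}{3}.
Check: d/dx[\frac{-3 + \frac{2 e^{- 5 x^{2}}}{e}}{3}] = - \frac{20 x e^{- 5 x^{2}}}{3 e} = G'(x).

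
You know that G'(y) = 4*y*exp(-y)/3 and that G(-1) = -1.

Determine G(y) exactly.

G'(y) has the shape u'v + uv' for u = -4*y/3 - 4/3 and v = exp(-y) — it is the derivative of the product u*v.
A general antiderivative is (-4*y - 4)*exp(-y)/3 + C.
The condition gives C = -1 - (0) = -1.
So G(y) = -(4*y + 3*exp(y) + 4)*exp(-y)/3.
Check: d/dy[-(4*y + 3*exp(y) + 4)*exp(-y)/3] = 4*y*exp(-y)/3 = G'(y).

G(y) = -(4*y + 3*exp(y) + 4)*exp(-y)/3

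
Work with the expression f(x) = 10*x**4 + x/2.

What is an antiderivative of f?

An antiderivative is F(x) = (8*x**5 + x**2 - 20)/4.

The integrand splits into summands that can be handled one at a time.
Check: d/dx[(8*x**5 + x**2 - 20)/4] = 10*x**4 + x/2 = f(x).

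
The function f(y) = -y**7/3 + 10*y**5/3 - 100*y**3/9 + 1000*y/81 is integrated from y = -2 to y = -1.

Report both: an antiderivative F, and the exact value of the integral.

The substitution u = y**2/2 - 5/3 works: f is exactly (dF/du)*(du/dy) for that inner function.
F(y) = -(3*y**2 - 10)**4/1944 is an antiderivative of f.
Check: d/dy[-(3*y**2 - 10)**4/1944] = -y**7/3 + 10*y**5/3 - 100*y**3/9 + 1000*y/81 = f(y).
F(-1) = -2401/1944; F(-2) = -2/243.
Integral = F(-1) - F(-2) = -265/216.

Antiderivative: F(y) = -(3*y**2 - 10)**4/1944; value = -265/216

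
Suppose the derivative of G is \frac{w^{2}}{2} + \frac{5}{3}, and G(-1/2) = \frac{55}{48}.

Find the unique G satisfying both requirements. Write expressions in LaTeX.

Since d/dw undoes antidifferentiation here, G(w) must give back the stated G'(w).
A general antiderivative is \frac{w^{3}}{6} + \frac{5 w}{3} + C.
The condition gives C = \frac{55}{48} - (- \frac{41}{48}) = 2.
So G(w) = \frac{w^{3}}{6} + \frac{5 w}{3} + 2.
Check: d/dw[\frac{w^{3}}{6} + \frac{5 w}{3} + 2] = \frac{w^{2}}{2} + \frac{5}{3} = G'(w).

G(w) = \frac{w^{3}}{6} + \frac{5 w}{3} + 2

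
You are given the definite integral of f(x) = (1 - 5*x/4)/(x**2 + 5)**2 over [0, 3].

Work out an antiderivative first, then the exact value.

Antiderivative: F(x) = -(-4*x - 25)/(40*x**2 + 200) + sqrt(5)*atan(sqrt(5)*x/5)/50; value = -33/560 + sqrt(5)*atan(3*sqrt(5)/5)/50

For F(x) to be correct the identity F'(x) - f(x) = 0 must hold.
F(x) = -(-4*x - 25)/(40*x**2 + 200) + sqrt(5)*atan(sqrt(5)*x/5)/50 is an antiderivative of f.
Check: d/dx[-(-4*x - 25)/(40*x**2 + 200) + sqrt(5)*atan(sqrt(5)*x/5)/50] = (4 - 5*x)/(4*x**4 + 40*x**2 + 100), which equals f(x).
F(3) = sqrt(5)*atan(3*sqrt(5)/5)/50 + 37/560; F(0) = 1/8.
Integral = F(3) - F(0) = -33/560 + sqrt(5)*atan(3*sqrt(5)/5)/50.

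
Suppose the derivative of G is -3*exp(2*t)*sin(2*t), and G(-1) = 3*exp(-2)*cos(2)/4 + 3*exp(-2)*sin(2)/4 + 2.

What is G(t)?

Since d/dt undoes antidifferentiation here, G(t) must give back the stated G'(t).
A general antiderivative is -3*exp(2*t)*sin(2*t)/4 + 3*exp(2*t)*cos(2*t)/4 + C.
The condition gives C = 3*exp(-2)*cos(2)/4 + 3*exp(-2)*sin(2)/4 + 2 - (3*exp(-2)*cos(2)/4 + 3*exp(-2)*sin(2)/4) = 2.
So G(t) = -3*exp(2*t)*sin(2*t)/4 + 3*exp(2*t)*cos(2*t)/4 + 2.
Check: d/dt[-3*exp(2*t)*sin(2*t)/4 + 3*exp(2*t)*cos(2*t)/4 + 2] = -3*exp(2*t)*sin(2*t) = G'(t).

G(t) = -3*exp(2*t)*sin(2*t)/4 + 3*exp(2*t)*cos(2*t)/4 + 2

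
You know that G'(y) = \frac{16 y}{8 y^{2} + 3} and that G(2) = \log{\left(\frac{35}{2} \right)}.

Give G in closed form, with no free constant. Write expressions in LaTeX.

G(y) = \log{\left(4 y^{2} + \frac{3}{2} \right)}

G'(y) matches the chain-rule pattern g'(h)*h' with inner function h(y) = 4 y^{2} + \frac{3}{2}; substituting u = h(y) collapses the integral.
A general antiderivative is \log{\left(4 y^{2} + \frac{3}{2} \right)} + C.
The condition gives C = \log{\left(\frac{35}{2} \right)} - (\log{\left(\frac{35}{2} \right)}) = 0.
So G(y) = \log{\left(4 y^{2} + \frac{3}{2} \right)}.
Check: d/dy[\log{\left(4 y^{2} + \frac{3}{2} \right)}] = \frac{16 y}{8 y^{2} + 3} = G'(y).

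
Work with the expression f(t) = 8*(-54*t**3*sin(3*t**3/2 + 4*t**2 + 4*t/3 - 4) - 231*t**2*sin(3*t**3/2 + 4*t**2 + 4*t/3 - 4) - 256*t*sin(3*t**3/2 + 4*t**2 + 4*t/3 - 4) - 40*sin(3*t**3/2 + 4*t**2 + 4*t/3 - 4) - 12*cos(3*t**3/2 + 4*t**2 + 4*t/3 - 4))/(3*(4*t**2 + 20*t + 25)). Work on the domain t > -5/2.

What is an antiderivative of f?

An antiderivative is F(t) = 16*cos(3*t**3/2 + 4*t**2 + 4*t/3 - 4)/(2*t + 5).

f has the shape u'v + uv' for u = 16/(2*t + 5) and v = cos(3*t**3/2 + 4*t**2 + 4*t/3 - 4) — it is the derivative of the product u*v.
Check: d/dt[16*cos(3*t**3/2 + 4*t**2 + 4*t/3 - 4)/(2*t + 5)] = (-432*t**3*sin(3*t**3/2 + 4*t**2 + 4*t/3 - 4) - 1848*t**2*sin(3*t**3/2 + 4*t**2 + 4*t/3 - 4) - 2048*t*sin(3*t**3/2 + 4*t**2 + 4*t/3 - 4) - 320*sin(3*t**3/2 + 4*t**2 + 4*t/3 - 4) - 96*cos(3*t**3/2 + 4*t**2 + 4*t/3 - 4))/(12*t**2 + 60*t + 75), which equals f(t).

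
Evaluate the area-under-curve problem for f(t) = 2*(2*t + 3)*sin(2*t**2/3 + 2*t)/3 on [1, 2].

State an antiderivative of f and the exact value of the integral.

The substitution u = 2*t**2/3 + 2*t works: f is exactly (dF/du)*(du/dt) for that inner function.
F(t) = -cos(2*t**2/3 + 2*t) is an antiderivative of f.
Check: d/dt[-cos(2*t**2/3 + 2*t)] = 4*t*sin(2*t**2/3 + 2*t)/3 + 2*sin(2*t**2/3 + 2*t), which equals f(t).
F(2) = -cos(20/3); F(1) = -cos(8/3).
Integral = F(2) - F(1) = -cos(20/3) + cos(8/3).

Antiderivative: F(t) = -cos(2*t**2/3 + 2*t); value = -cos(20/3) + cos(8/3)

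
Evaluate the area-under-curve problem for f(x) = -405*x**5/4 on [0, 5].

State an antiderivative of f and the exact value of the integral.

Antiderivative: F(x) = -135*x**6/8; value = -2109375/8

Recover f(x) by differentiating a candidate F(x); any mismatch rules it out.
F(x) = -135*x**6/8 is an antiderivative of f.
Check: d/dx[-135*x**6/8] = -405*x**5/4 = f(x).
F(5) = -2109375/8; F(0) = 0.
Integral = F(5) - F(0) = -2109375/8.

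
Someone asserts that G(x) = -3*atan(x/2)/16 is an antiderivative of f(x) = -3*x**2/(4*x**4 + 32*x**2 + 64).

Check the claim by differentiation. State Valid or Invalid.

d/dx[G] = -3/(8*x**2 + 32)
d/dx[G] - f(x) = (3*x**2 - 12)/(8*x**4 + 64*x**2 + 128) != 0.

Invalid: d/dx[G] - f = (3*x**2 - 12)/(8*x**4 + 64*x**2 + 128), which is not 0.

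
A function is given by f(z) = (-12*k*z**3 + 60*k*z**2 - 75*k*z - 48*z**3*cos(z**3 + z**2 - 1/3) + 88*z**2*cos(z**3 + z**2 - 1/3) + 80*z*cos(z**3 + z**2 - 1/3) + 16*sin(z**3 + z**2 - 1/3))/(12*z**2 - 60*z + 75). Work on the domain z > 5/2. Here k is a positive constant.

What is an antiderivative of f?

An antiderivative F(z) passes only if d/dz[F] lands on f(z) exactly.
Check: d/dz[-k*z**2/2 - 8*sin(z**3 + z**2 - 1/3)/(3*(2*z - 5))] = (-12*k*z**3 + 60*k*z**2 - 75*k*z - 48*z**3*cos(z**3 + z**2 - 1/3) + 88*z**2*cos(z**3 + z**2 - 1/3) + 80*z*cos(z**3 + z**2 - 1/3) + 16*sin(z**3 + z**2 - 1/3))/(12*z**2 - 60*z + 75) = f(z).

An antiderivative is F(z) = -k*z**2/2 - 8*sin(z**3 + z**2 - 1/3)/(3*(2*z - 5)).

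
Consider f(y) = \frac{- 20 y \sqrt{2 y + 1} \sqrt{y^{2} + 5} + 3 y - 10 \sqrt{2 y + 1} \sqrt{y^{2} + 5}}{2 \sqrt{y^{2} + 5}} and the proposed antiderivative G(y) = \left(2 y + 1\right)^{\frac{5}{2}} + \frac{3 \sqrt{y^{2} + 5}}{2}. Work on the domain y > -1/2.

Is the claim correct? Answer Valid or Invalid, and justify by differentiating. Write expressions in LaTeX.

d/dy[G] = \frac{20 y \sqrt{2 y + 1} \sqrt{y^{2} + 5} + 3 y + 10 \sqrt{2 y + 1} \sqrt{y^{2} + 5}}{2 \sqrt{y^{2} + 5}}
d/dy[G] - f(y) = 20 y \sqrt{2 y + 1} + 10 \sqrt{2 y + 1} != 0.

Invalid: d/dy[G] - f = 20 y \sqrt{2 y + 1} + 10 \sqrt{2 y + 1}, which is not 0.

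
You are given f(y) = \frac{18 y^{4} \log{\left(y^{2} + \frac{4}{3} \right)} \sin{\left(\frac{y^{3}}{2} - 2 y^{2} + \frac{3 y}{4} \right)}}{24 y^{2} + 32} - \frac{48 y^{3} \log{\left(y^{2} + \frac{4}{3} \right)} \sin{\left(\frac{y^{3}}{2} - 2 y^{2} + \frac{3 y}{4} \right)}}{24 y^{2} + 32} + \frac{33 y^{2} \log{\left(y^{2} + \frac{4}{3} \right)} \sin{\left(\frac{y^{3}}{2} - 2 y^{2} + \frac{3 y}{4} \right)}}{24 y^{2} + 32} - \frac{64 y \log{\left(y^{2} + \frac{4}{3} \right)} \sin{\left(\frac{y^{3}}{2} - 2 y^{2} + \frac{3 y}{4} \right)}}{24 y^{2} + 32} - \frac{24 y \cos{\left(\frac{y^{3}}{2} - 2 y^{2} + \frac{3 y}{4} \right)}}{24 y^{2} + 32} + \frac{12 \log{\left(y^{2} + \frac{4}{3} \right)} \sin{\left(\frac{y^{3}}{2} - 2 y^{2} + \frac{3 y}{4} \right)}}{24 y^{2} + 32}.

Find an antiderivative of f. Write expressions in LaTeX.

An antiderivative is F(y) = - \frac{\log{\left(y^{2} + \frac{4}{3} \right)} \cos{\left(\frac{y^{3}}{2} - 2 y^{2} + \frac{3 y}{4} \right)}}{2}.

Recognize the product-rule pattern: f = u'v + uv' with u = - \frac{\cos{\left(\frac{y^{3}}{2} - 2 y^{2} + \frac{3 y}{4} \right)}}{2}, v = \log{\left(y^{2} + \frac{4}{3} \right)}, so integration by parts undoes it.
Check: d/dy[- \frac{\log{\left(y^{2} + \frac{4}{3} \right)} \cos{\left(\frac{y^{3}}{2} - 2 y^{2} + \frac{3 y}{4} \right)}}{2}] = \frac{18 y^{4} \log{\left(y^{2} + \frac{4}{3} \right)} \sin{\left(\frac{y^{3}}{2} - 2 y^{2} + \frac{3 y}{4} \right)} - 48 y^{3} \log{\left(y^{2} + \frac{4}{3} \right)} \sin{\left(\frac{y^{3}}{2} - 2 y^{2} + \frac{3 y}{4} \right)} + 33 y^{2} \log{\left(y^{2} + \frac{4}{3} \right)} \sin{\left(\frac{y^{3}}{2} - 2 y^{2} + \frac{3 y}{4} \right)} - 64 y \log{\left(y^{2} + \frac{4}{3} \right)} \sin{\left(\frac{y^{3}}{2} - 2 y^{2} + \frac{3 y}{4} \right)} - 24 y \cos{\left(\frac{y^{3}}{2} - 2 y^{2} + \frac{3 y}{4} \right)} + 12 \log{\left(y^{2} + \frac{4}{3} \right)} \sin{\left(\frac{y^{3}}{2} - 2 y^{2} + \frac{3 y}{4} \right)}}{24 y^{2} + 32}, which equals f(y).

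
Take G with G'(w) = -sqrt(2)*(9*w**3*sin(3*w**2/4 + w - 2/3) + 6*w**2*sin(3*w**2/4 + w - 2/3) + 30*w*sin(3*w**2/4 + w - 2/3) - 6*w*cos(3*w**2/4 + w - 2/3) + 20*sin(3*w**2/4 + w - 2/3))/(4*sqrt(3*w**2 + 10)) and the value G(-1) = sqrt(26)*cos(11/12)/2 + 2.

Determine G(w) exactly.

Recognize the product-rule pattern: G'(w) = u'v + uv' with u = sqrt(3*w**2/2 + 5), v = cos(3*w**2/4 + w - 2/3), so integration by parts undoes it.
A general antiderivative is sqrt(3*w**2/2 + 5)*cos(3*w**2/4 + w - 2/3) + C.
The condition gives C = sqrt(26)*cos(11/12)/2 + 2 - (sqrt(26)*cos(11/12)/2) = 2.
So G(w) = (sqrt(2)*sqrt(3*w**2 + 10)*cos(3*w**2/4 + w - 2/3) + 4)/2.
Check: d/dw[(sqrt(2)*sqrt(3*w**2 + 10)*cos(3*w**2/4 + w - 2/3) + 4)/2] = (-9*sqrt(2)*w**3*sin(3*w**2/4 + w - 2/3) - 6*sqrt(2)*w**2*sin(3*w**2/4 + w - 2/3) - 30*sqrt(2)*w*sin(3*w**2/4 + w - 2/3) + 6*sqrt(2)*w*cos(3*w**2/4 + w - 2/3) - 20*sqrt(2)*sin(3*w**2/4 + w - 2/3))/(4*sqrt(3*w**2 + 10)), which equals G'(w).

G(w) = (sqrt(2)*sqrt(3*w**2 + 10)*cos(3*w**2/4 + w - 2/3) + 4)/2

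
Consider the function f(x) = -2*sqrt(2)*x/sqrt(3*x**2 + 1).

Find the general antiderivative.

F(x) = -2*sqrt(2)*sqrt(3*x**2 + 1)/3 + C

The substitution u = 3*x**2/2 + 1/2 works: f is exactly (dF/du)*(du/dx) for that inner function.
Check: d/dx[-2*sqrt(2)*sqrt(3*x**2 + 1)/3] = -2*sqrt(2)*x/sqrt(3*x**2 + 1) = f(x).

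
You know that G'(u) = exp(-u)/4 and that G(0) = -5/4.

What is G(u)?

Any candidate G(u) must reproduce the stated G'(u) exactly.
A general antiderivative is -exp(-u)/4 + C.
The condition gives C = -5/4 - (-1/4) = -1.
So G(u) = -1 - exp(-u)/4.
Check: d/du[-1 - exp(-u)/4] = exp(-u)/4 = G'(u).

G(u) = -1 - exp(-u)/4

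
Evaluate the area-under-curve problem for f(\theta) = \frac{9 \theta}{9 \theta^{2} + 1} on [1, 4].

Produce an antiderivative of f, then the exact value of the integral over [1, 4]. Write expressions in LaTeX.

The substitution u = 3 \theta^{2} + \frac{1}{3} works: f is exactly (dF/du)*(du/d\theta) for that inner function.
F(\theta) = \frac{\log{\left(3 \theta^{2} + \frac{1}{3} \right)}}{2} is an antiderivative of f.
Check: d/d\theta[\frac{\log{\left(3 \theta^{2} + \frac{1}{3} \right)}}{2}] = \frac{9 \theta}{9 \theta^{2} + 1} = f(\theta).
F(4) = \frac{\log{\left(\frac{145}{3} \right)}}{2}; F(1) = \frac{\log{\left(\frac{10}{3} \right)}}{2}.
Integral = F(4) - F(1) = - \frac{\log{\left(\frac{10}{3} \right)}}{2} + \frac{\log{\left(\frac{145}{3} \right)}}{2}.

Antiderivative: F(\theta) = \frac{\log{\left(3 \theta^{2} + \frac{1}{3} \right)}}{2}; value = - \frac{\log{\left(\frac{10}{3} \right)}}{2} + \frac{\log{\left(\frac{145}{3} \right)}}{2}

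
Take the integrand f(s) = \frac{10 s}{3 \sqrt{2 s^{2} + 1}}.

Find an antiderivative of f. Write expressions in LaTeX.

An antiderivative is F(s) = \frac{5 \sqrt{2 s^{2} + 1}}{3}.

f matches the chain-rule pattern g'(h)*h' with inner function h(s) = 2 s^{2} + 1; substituting u = h(s) collapses the integral.
Check: d/ds[\frac{5 \sqrt{2 s^{2} + 1}}{3}] = \frac{10 s}{3 \sqrt{2 s^{2} + 1}} = f(s).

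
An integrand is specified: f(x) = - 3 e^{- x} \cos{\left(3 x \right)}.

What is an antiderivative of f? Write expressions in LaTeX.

An antiderivative is F(x) = - \frac{9 e^{- x} \sin{\left(3 x \right)}}{10} + \frac{3 e^{- x} \cos{\left(3 x \right)}}{10}.

For F(x) to be correct the identity F'(x) - f(x) = 0 must hold.
Check: d/dx[- \frac{9 e^{- x} \sin{\left(3 x \right)}}{10} + \frac{3 e^{- x} \cos{\left(3 x \right)}}{10}] = - 3 e^{- x} \cos{\left(3 x \right)} = f(x).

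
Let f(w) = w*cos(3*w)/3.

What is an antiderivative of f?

For F(w) to be correct the identity F'(w) - f(w) = 0 must hold.
Check: d/dw[w*sin(3*w)/9 + cos(3*w)/27] = w*cos(3*w)/3 = f(w).

An antiderivative is F(w) = w*sin(3*w)/9 + cos(3*w)/27.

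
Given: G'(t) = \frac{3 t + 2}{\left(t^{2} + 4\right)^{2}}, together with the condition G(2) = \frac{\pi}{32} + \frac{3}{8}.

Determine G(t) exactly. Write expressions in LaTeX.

Check a candidate G(t) by differentiating: d/dt[G] must match the given G'(t).
A general antiderivative is \frac{t - 6}{4 t^{2} + 16} + \frac{\operatorname{atan}{\left(\frac{t}{2} \right)}}{8} + C.
The condition gives C = \frac{\pi}{32} + \frac{3}{8} - (- \frac{1}{8} + \frac{\pi}{32}) = \frac{1}{2}.
So G(t) = \frac{t^{2} \operatorname{atan}{\left(\frac{t}{2} \right)} + 4 t^{2} + 2 t + 4 \operatorname{atan}{\left(\frac{t}{2} \right)} + 4}{8 \left(t^{2} + 4\right)}.
Check: d/dt[\frac{t^{2} \operatorname{atan}{\left(\frac{t}{2} \right)} + 4 t^{2} + 2 t + 4 \operatorname{atan}{\left(\frac{t}{2} \right)} + 4}{8 \left(t^{2} + 4\right)}] = \frac{3 t + 2}{t^{4} + 8 t^{2} + 16}, which equals G'(t).

G(t) = \frac{t^{2} \operatorname{atan}{\left(\frac{t}{2} \right)} + 4 t^{2} + 2 t + 4 \operatorname{atan}{\left(\frac{t}{2} \right)} + 4}{8 \left(t^{2} + 4\right)}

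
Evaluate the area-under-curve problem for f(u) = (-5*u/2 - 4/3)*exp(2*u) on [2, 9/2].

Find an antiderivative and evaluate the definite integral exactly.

Antiderivative: F(u) = (-30*u - 1)*exp(2*u)/24; value = -17*exp(9)/3 + 61*exp(4)/24

Recognize the product-rule pattern: f = v'r + vr' with v = -5*u/4 - 1/24, r = exp(2*u), so integration by parts undoes it.
F(u) = (-30*u - 1)*exp(2*u)/24 is an antiderivative of f.
Check: d/du[(-30*u - 1)*exp(2*u)/24] = -5*u*exp(2*u)/2 - 4*exp(2*u)/3, which equals f(u).
F(9/2) = -17*exp(9)/3; F(2) = -61*exp(4)/24.
Integral = F(9/2) - F(2) = -17*exp(9)/3 + 61*exp(4)/24.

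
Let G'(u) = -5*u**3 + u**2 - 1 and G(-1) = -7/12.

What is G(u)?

G(u) = u*(-15*u**3 + 4*u**2 - 12)/12

Integrate term by term and add the pieces.
A general antiderivative is -5*u**4/4 + u**3/3 - u + C.
The condition gives C = -7/12 - (-7/12) = 0.
So G(u) = u*(-15*u**3 + 4*u**2 - 12)/12.
Check: d/du[u*(-15*u**3 + 4*u**2 - 12)/12] = -5*u**3 + u**2 - 1 = G'(u).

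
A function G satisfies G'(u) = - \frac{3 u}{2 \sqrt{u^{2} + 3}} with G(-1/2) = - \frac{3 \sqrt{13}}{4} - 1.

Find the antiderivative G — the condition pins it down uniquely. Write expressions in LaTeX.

G(u) = - \frac{3 \sqrt{u^{2} + 3} + 2}{2}

The substitution w = u^{2} + 3 works: G'(u) is exactly (dG/dw)*(dw/du) for that inner function.
A general antiderivative is - \frac{3 \sqrt{u^{2} + 3}}{2} + C.
The condition gives C = - \frac{3 \sqrt{13}}{4} - 1 - (- \frac{3 \sqrt{13}}{4}) = -1.
So G(u) = - \frac{3 \sqrt{u^{2} + 3} + 2}{2}.
Check: d/du[- \frac{3 \sqrt{u^{2} + 3} + 2}{2}] = - \frac{3 u}{2 \sqrt{u^{2} + 3}} = G'(u).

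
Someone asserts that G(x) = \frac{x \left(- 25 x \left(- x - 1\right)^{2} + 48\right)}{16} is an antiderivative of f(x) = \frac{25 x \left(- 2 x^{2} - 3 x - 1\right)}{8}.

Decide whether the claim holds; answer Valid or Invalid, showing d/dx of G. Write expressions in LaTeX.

Invalid: d/dx[G] - f = 3, which is not 0.

d/dx[G] = - \frac{25 x^{3}}{4} - \frac{75 x^{2}}{8} - \frac{25 x}{8} + 3
d/dx[G] - f(x) = 3 != 0.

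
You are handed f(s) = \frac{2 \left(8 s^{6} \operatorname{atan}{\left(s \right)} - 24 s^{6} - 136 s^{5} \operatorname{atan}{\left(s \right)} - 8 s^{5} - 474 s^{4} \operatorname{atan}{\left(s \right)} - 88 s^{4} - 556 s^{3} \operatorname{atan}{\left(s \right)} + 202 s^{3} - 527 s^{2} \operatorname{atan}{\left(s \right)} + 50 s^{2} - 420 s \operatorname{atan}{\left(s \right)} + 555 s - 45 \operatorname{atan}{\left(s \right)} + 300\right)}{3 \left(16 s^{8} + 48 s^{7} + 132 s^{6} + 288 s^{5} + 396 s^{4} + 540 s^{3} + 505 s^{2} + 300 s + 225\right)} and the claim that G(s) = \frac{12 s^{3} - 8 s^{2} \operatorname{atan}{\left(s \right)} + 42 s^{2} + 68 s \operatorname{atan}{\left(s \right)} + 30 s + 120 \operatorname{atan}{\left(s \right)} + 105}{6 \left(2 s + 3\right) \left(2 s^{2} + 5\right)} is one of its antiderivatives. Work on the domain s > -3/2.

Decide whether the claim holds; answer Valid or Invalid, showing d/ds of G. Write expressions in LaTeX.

Valid: G'(s) = f(s).

d/ds[G] = \frac{16 s^{6} \operatorname{atan}{\left(s \right)} - 48 s^{6} - 272 s^{5} \operatorname{atan}{\left(s \right)} - 16 s^{5} - 948 s^{4} \operatorname{atan}{\left(s \right)} - 176 s^{4} - 1112 s^{3} \operatorname{atan}{\left(s \right)} + 404 s^{3} - 1054 s^{2} \operatorname{atan}{\left(s \right)} + 100 s^{2} - 840 s \operatorname{atan}{\left(s \right)} + 1110 s - 90 \operatorname{atan}{\left(s \right)} + 600}{48 s^{8} + 144 s^{7} + 396 s^{6} + 864 s^{5} + 1188 s^{4} + 1620 s^{3} + 1515 s^{2} + 900 s + 675}
This equals f(s) exactly, so the claim holds.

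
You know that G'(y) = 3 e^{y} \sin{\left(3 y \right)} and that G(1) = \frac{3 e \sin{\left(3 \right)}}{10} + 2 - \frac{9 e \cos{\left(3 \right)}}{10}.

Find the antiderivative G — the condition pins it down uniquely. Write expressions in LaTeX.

G(y) = \frac{3 e^{y} \sin{\left(3 y \right)}}{10} - \frac{9 e^{y} \cos{\left(3 y \right)}}{10} + 2

Any candidate G(y) must reproduce the stated G'(y) exactly.
A general antiderivative is \frac{3 e^{y} \sin{\left(3 y \right)}}{10} - \frac{9 e^{y} \cos{\left(3 y \right)}}{10} + C.
The condition gives C = \frac{3 e \sin{\left(3 \right)}}{10} + 2 - \frac{9 e \cos{\left(3 \right)}}{10} - (\frac{3 e \sin{\left(3 \right)}}{10} - \frac{9 e \cos{\left(3 \right)}}{10}) = 2.
So G(y) = \frac{3 e^{y} \sin{\left(3 y \right)}}{10} - \frac{9 e^{y} \cos{\left(3 y \right)}}{10} + 2.
Check: d/dy[\frac{3 e^{y} \sin{\left(3 y \right)}}{10} - \frac{9 e^{y} \cos{\left(3 y \right)}}{10} + 2] = 3 e^{y} \sin{\left(3 y \right)} = G'(y).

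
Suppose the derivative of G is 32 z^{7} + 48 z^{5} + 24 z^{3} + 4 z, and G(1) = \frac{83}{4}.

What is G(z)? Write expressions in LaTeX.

G(z) = 4 \left(z^{2} + \frac{1}{2}\right)^{4} + \frac{1}{2}

G'(z) matches the chain-rule pattern g'(h)*h' with inner function h(z) = z^{2} + \frac{1}{2}; substituting u = h(z) collapses the integral.
A general antiderivative is 4 \left(z^{2} + \frac{1}{2}\right)^{4} + C.
The condition gives C = \frac{83}{4} - (\frac{81}{4}) = \frac{1}{2}.
So G(z) = 4 \left(z^{2} + \frac{1}{2}\right)^{4} + \frac{1}{2}.
Check: d/dz[4 \left(z^{2} + \frac{1}{2}\right)^{4} + \frac{1}{2}] = 32 z^{7} + 48 z^{5} + 24 z^{3} + 4 z = G'(z).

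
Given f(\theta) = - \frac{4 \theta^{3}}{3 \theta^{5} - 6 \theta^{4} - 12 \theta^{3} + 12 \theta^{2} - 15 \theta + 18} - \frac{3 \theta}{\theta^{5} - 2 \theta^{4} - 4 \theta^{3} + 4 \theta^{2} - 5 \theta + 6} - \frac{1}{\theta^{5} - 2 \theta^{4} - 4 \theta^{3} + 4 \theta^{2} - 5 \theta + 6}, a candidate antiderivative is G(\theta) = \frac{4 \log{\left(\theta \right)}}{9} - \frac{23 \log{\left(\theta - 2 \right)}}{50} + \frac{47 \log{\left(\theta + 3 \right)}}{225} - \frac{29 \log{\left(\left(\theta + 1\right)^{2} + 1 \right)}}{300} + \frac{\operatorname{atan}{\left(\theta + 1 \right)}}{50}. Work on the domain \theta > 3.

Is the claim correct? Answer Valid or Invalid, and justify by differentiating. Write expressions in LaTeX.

Invalid: d/d\theta[G] - f = \frac{8 \theta^{7} + 20 \theta^{6} + 48 \theta^{5} + 31 \theta^{4} - 80 \theta^{3} - 169 \theta^{2} - 82 \theta - 96}{3 \theta^{10} + 3 \theta^{9} - 36 \theta^{8} - 42 \theta^{7} + 69 \theta^{6} + 141 \theta^{5} + 108 \theta^{4} - 30 \theta^{3} - 216 \theta}, which is not 0.

d/d\theta[G] = \frac{- 4 \theta^{3} - 12 \theta^{2} - 21 \theta - 16}{3 \theta^{5} + 9 \theta^{4} - 6 \theta^{3} - 30 \theta^{2} - 36 \theta}
d/d\theta[G] - f(\theta) = \frac{8 \theta^{7} + 20 \theta^{6} + 48 \theta^{5} + 31 \theta^{4} - 80 \theta^{3} - 169 \theta^{2} - 82 \theta - 96}{3 \theta^{10} + 3 \theta^{9} - 36 \theta^{8} - 42 \theta^{7} + 69 \theta^{6} + 141 \theta^{5} + 108 \theta^{4} - 30 \theta^{3} - 216 \theta} != 0.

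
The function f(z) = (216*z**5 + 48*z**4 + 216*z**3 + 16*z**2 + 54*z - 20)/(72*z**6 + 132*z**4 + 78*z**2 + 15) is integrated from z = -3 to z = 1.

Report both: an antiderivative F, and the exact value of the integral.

Antiderivative: F(z) = -2*z/(3*z**2 + 3/2) + 3*log(3*z**2 + 5/2)/2; value = -3*log(59/2)/2 - 112/171 + 3*log(11/2)/2

Differentiate the proposed F(z) back; it has to land on f(z) exactly.
F(z) = -2*z/(3*z**2 + 3/2) + 3*log(3*z**2 + 5/2)/2 is an antiderivative of f.
Check: d/dz[-2*z/(3*z**2 + 3/2) + 3*log(3*z**2 + 5/2)/2] = (216*z**5 + 48*z**4 + 216*z**3 + 16*z**2 + 54*z - 20)/(72*z**6 + 132*z**4 + 78*z**2 + 15) = f(z).
F(1) = -4/9 + 3*log(11/2)/2; F(-3) = 4/19 + 3*log(59/2)/2.
Integral = F(1) - F(-3) = -3*log(59/2)/2 - 112/171 + 3*log(11/2)/2.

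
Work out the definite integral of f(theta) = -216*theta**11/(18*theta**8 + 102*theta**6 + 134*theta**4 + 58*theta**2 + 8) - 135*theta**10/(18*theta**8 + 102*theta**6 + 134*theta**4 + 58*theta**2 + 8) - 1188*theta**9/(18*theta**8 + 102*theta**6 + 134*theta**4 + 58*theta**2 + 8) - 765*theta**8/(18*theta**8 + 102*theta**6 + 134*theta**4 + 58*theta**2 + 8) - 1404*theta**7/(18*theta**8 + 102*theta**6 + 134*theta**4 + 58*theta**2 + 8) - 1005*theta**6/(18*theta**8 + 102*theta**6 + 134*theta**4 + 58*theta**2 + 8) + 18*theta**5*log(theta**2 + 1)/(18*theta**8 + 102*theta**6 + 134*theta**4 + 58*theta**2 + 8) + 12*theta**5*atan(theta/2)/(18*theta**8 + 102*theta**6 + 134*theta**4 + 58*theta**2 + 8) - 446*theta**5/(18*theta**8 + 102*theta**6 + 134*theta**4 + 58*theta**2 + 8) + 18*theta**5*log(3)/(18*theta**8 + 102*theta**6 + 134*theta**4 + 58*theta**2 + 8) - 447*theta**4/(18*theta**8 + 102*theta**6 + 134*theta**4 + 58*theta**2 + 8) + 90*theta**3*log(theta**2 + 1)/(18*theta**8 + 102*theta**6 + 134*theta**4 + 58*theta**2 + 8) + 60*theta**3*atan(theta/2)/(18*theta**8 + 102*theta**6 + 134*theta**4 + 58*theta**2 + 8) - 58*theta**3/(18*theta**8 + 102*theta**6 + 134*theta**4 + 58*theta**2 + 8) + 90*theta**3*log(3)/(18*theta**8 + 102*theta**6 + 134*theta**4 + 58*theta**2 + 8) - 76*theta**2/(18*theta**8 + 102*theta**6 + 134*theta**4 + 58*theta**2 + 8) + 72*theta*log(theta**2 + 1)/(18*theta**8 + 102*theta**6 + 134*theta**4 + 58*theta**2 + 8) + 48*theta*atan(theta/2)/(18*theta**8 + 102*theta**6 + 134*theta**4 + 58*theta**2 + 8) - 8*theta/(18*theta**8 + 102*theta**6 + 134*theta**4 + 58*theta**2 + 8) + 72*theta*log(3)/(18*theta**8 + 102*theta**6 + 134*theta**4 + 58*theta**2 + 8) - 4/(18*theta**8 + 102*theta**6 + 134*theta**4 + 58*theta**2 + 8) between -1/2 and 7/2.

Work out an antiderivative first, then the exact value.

Antiderivative: F(theta) = (-6*theta**4*(3*theta**2 + 1) - 5*theta**3*(3*theta**2 + 1) + 2*theta**2*(3*theta**2 + 1) - 3*log(3*theta**2 + 3) - 2*atan(theta/2))/(2*(3*theta**2 + 1)); value = -1091/2 - 6*log(159/4)/151 - 4*atan(1/4)/7 - 4*atan(7/4)/151 + 6*log(15/4)/7

Integrate term by term and add the pieces.
F(theta) = (-6*theta**4*(3*theta**2 + 1) - 5*theta**3*(3*theta**2 + 1) + 2*theta**2*(3*theta**2 + 1) - 3*log(3*theta**2 + 3) - 2*atan(theta/2))/(2*(3*theta**2 + 1)) is an antiderivative of f.
Check: d/dtheta[(-6*theta**4*(3*theta**2 + 1) - 5*theta**3*(3*theta**2 + 1) + 2*theta**2*(3*theta**2 + 1) - 3*log(3*theta**2 + 3) - 2*atan(theta/2))/(2*(3*theta**2 + 1))] = (-216*theta**11 - 135*theta**10 - 1188*theta**9 - 765*theta**8 - 1404*theta**7 - 1005*theta**6 + 18*theta**5*log(theta**2 + 1) + 12*theta**5*atan(theta/2) - 446*theta**5 + 18*theta**5*log(3) - 447*theta**4 + 90*theta**3*log(theta**2 + 1) + 60*theta**3*atan(theta/2) - 58*theta**3 + 90*theta**3*log(3) - 76*theta**2 + 72*theta*log(theta**2 + 1) + 48*theta*atan(theta/2) - 8*theta + 72*theta*log(3) - 4)/(18*theta**8 + 102*theta**6 + 134*theta**4 + 58*theta**2 + 8), which equals f(theta).
F(7/2) = -4361/8 - 6*log(159/4)/151 - 4*atan(7/4)/151; F(-1/2) = -6*log(15/4)/7 + 4*atan(1/4)/7 + 3/8.
Integral = F(7/2) - F(-1/2) = -1091/2 - 6*log(159/4)/151 - 4*atan(1/4)/7 - 4*atan(7/4)/151 + 6*log(15/4)/7.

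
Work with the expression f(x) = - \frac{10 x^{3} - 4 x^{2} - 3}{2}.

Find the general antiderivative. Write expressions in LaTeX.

Recover f(x) by differentiating a candidate F(x); any mismatch rules it out.
Check: d/dx[\frac{x \left(- 15 x^{3} + 8 x^{2} + 18\right)}{12}] = - 5 x^{3} + 2 x^{2} + \frac{3}{2}, which equals f(x).

F(x) = \frac{x \left(- 15 x^{3} + 8 x^{2} + 18\right)}{12} + C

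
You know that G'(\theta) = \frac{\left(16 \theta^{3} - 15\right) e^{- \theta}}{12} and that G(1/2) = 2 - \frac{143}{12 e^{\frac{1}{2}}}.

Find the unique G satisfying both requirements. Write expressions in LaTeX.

Recognize the product-rule pattern: G'(\theta) = u'v + uv' with u = - \frac{4 \theta^{3}}{3} - 4 \theta^{2} - 8 \theta - \frac{27}{4}, v = e^{- \theta}, so integration by parts undoes it.
A general antiderivative is \frac{\left(- 16 \theta^{3} - 48 \theta^{2} - 96 \theta - 81\right) e^{- \theta}}{12} + C.
The condition gives C = 2 - \frac{143}{12 e^{\frac{1}{2}}} - (- \frac{143}{12 e^{\frac{1}{2}}}) = 2.
So G(\theta) = \frac{\left(- 16 \theta^{3} - 48 \theta^{2} - 96 \theta - 81\right) e^{- \theta}}{12} + 2.
Check: d/d\theta[\frac{\left(- 16 \theta^{3} - 48 \theta^{2} - 96 \theta - 81\right) e^{- \theta}}{12} + 2] = \frac{\left(16 \theta^{3} - 15\right) e^{- \theta}}{12} = G'(\theta).

G(\theta) = \frac{\left(- 16 \theta^{3} - 48 \theta^{2} - 96 \theta - 81\right) e^{- \theta}}{12} + 2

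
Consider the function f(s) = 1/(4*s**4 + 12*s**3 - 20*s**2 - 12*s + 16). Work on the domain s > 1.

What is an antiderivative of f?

An antiderivative is F(s) = -7*log(s - 1)/400 + log(s + 1)/48 - log(s + 4)/300 - 1/(40*s - 40).

Factor the denominator (4*(s - 1)**2*(s + 1)*(s + 4)) and decompose: f = -1/(300*(s + 4)) + 1/(48*(s + 1)) - 7/(400*(s - 1)) + 1/(40*(s - 1)**2); each piece integrates to a log, atan, or power term.
Check: d/ds[-7*log(s - 1)/400 + log(s + 1)/48 - log(s + 4)/300 - 1/(40*s - 40)] = 1/(4*s**4 + 12*s**3 - 20*s**2 - 12*s + 16) = f(s).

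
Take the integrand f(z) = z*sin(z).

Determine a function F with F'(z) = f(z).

Since d/dz undoes antidifferentiation here, F'(z) = f(z) is required of F(z).
Check: d/dz[-z*cos(z) + sin(z)] = z*sin(z) = f(z).

An antiderivative is F(z) = -z*cos(z) + sin(z).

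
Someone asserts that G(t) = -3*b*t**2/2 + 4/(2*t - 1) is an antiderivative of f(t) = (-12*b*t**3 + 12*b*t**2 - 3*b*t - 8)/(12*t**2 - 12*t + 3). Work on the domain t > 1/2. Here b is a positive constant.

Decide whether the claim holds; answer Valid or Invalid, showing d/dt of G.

Invalid: d/dt[G] - f = (-24*b*t**3 + 24*b*t**2 - 6*b*t - 16)/(12*t**2 - 12*t + 3), which is not 0.

d/dt[G] = (-12*b*t**3 + 12*b*t**2 - 3*b*t - 8)/(4*t**2 - 4*t + 1)
d/dt[G] - f(t) = (-24*b*t**3 + 24*b*t**2 - 6*b*t - 16)/(12*t**2 - 12*t + 3) != 0.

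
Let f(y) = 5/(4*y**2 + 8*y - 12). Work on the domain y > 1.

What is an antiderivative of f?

The denominator factors as 4*(y - 1)*(y + 3); partial fractions split f into directly integrable pieces: -5/(16*(y + 3)) + 5/(16*(y - 1)).
Check: d/dy[5*log(y - 1)/16 - 5*log(y + 3)/16] = 5/(4*y**2 + 8*y - 12) = f(y).

An antiderivative is F(y) = 5*log(y - 1)/16 - 5*log(y + 3)/16.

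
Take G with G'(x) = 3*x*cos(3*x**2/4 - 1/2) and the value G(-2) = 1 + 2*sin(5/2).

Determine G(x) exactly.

G(x) = 2*sin(3*x**2/4 - 1/2) + 1

G'(x) matches the chain-rule pattern g'(h)*h' with inner function h(x) = 3*x**2/4 - 1/2; substituting u = h(x) collapses the integral.
A general antiderivative is 2*sin(3*x**2/4 - 1/2) + C.
The condition gives C = 1 + 2*sin(5/2) - (2*sin(5/2)) = 1.
So G(x) = 2*sin(3*x**2/4 - 1/2) + 1.
Check: d/dx[2*sin(3*x**2/4 - 1/2) + 1] = 3*x*cos(3*x**2/4 - 1/2) = G'(x).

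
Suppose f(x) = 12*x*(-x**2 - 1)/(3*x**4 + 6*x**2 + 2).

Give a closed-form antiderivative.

An antiderivative is F(x) = -log(x**4 + 2*x**2 + 2/3).

The substitution u = x**4 + 2*x**2 + 2/3 works: f is exactly (dF/du)*(du/dx) for that inner function.
Check: d/dx[-log(x**4 + 2*x**2 + 2/3)] = (-12*x**3 - 12*x)/(3*x**4 + 6*x**2 + 2), which equals f(x).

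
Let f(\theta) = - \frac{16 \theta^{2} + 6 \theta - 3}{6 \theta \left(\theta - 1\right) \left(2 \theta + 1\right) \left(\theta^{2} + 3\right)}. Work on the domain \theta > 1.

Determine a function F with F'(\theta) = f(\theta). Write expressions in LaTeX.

Factor the denominator (6 \theta \left(\theta - 1\right) \left(2 \theta + 1\right) \left(\theta^{2} + 3\right)) and decompose: f = \frac{113 \theta + 93}{312 \left(\theta^{2} + 3\right)} + \frac{16}{117 \left(2 \theta + 1\right)} - \frac{19}{72 \left(\theta - 1\right)} - \frac{1}{6 \theta}; each piece integrates to a log, atan, or power term.
Check: d/d\theta[- \frac{\log{\left(\theta \right)}}{6} - \frac{19 \log{\left(\theta - 1 \right)}}{72} + \frac{8 \log{\left(\theta + \frac{1}{2} \right)}}{117} + \frac{113 \log{\left(\theta^{2} + 3 \right)}}{624} + \frac{31 \sqrt{3} \operatorname{atan}{\left(\frac{\sqrt{3} \theta}{3} \right)}}{312}] = \frac{- 16 \theta^{2} - 6 \theta + 3}{12 \theta^{5} - 6 \theta^{4} + 30 \theta^{3} - 18 \theta^{2} - 18 \theta}, which equals f(\theta).

An antiderivative is F(\theta) = - \frac{\log{\left(\theta \right)}}{6} - \frac{19 \log{\left(\theta - 1 \right)}}{72} + \frac{8 \log{\left(\theta + \frac{1}{2} \right)}}{117} + \frac{113 \log{\left(\theta^{2} + 3 \right)}}{624} + \frac{31 \sqrt{3} \operatorname{atan}{\left(\frac{\sqrt{3} \theta}{3} \right)}}{312}.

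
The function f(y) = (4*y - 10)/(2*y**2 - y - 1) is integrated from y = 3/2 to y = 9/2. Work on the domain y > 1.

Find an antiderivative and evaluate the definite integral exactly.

Antiderivative: F(y) = 2*(-log(y - 1) + 2*log(y + 1/2)); value = -6*log(2) - 2*log(7/2) + 4*log(5)

The denominator factors as (y - 1)*(2*y + 1); partial fractions split f into directly integrable pieces: 8/(2*y + 1) - 2/(y - 1).
F(y) = 2*(-log(y - 1) + 2*log(y + 1/2)) is an antiderivative of f.
Check: d/dy[2*(-log(y - 1) + 2*log(y + 1/2))] = (4*y - 10)/(2*y**2 - y - 1) = f(y).
F(9/2) = -2*log(7/2) + 4*log(5); F(3/2) = 6*log(2).
Integral = F(9/2) - F(3/2) = -6*log(2) - 2*log(7/2) + 4*log(5).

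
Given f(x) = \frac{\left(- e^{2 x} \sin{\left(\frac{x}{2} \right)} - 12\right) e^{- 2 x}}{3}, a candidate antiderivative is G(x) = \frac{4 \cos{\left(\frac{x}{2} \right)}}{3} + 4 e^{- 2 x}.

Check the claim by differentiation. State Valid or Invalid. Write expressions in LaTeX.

Invalid: d/dx[G] - f = \frac{\left(- e^{2 x} \sin{\left(\frac{x}{2} \right)} - 12\right) e^{- 2 x}}{3}, which is not 0.

d/dx[G] = \frac{\left(- 2 e^{2 x} \sin{\left(\frac{x}{2} \right)} - 24\right) e^{- 2 x}}{3}
d/dx[G] - f(x) = \frac{\left(- e^{2 x} \sin{\left(\frac{x}{2} \right)} - 12\right) e^{- 2 x}}{3} != 0.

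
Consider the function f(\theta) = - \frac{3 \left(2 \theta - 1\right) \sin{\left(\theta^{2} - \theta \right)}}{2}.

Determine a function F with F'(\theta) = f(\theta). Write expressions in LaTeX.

f matches the chain-rule pattern g'(h)*h' with inner function h(\theta) = \theta^{2} - \theta; substituting u = h(\theta) collapses the integral.
Check: d/d\theta[\frac{3 \cos{\left(\theta^{2} - \theta \right)}}{2}] = - 3 \theta \sin{\left(\theta^{2} - \theta \right)} + \frac{3 \sin{\left(\theta^{2} - \theta \right)}}{2}, which equals f(\theta).

An antiderivative is F(\theta) = \frac{3 \cos{\left(\theta^{2} - \theta \right)}}{2}.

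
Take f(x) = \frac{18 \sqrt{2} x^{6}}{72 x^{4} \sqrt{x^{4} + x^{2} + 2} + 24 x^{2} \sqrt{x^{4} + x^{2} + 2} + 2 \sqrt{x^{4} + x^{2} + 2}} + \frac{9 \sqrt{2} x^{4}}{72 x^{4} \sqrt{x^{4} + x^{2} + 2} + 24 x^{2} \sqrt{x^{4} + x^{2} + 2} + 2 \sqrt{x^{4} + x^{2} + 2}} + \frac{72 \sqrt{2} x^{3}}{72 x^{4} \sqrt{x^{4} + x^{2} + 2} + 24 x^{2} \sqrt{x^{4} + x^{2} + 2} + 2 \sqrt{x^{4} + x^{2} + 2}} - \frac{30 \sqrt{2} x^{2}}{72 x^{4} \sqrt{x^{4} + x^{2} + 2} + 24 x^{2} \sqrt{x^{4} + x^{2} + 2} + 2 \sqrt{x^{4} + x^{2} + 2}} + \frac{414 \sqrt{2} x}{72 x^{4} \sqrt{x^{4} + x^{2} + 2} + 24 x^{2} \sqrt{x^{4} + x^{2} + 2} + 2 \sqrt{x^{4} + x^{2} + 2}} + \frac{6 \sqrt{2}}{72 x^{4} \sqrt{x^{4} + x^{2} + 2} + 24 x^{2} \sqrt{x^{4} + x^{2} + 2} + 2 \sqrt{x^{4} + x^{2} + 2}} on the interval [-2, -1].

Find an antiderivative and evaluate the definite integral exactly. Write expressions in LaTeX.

Integrate term by term and add the pieces.
F(x) = \frac{3 \sqrt{2} \left(x - 6\right) \sqrt{x^{4} + x^{2} + 2}}{2 \left(6 x^{2} + 1\right)} is an antiderivative of f.
Check: d/dx[\frac{3 \sqrt{2} \left(x - 6\right) \sqrt{x^{4} + x^{2} + 2}}{2 \left(6 x^{2} + 1\right)}] = \frac{18 \sqrt{2} x^{6} + 9 \sqrt{2} x^{4} + 72 \sqrt{2} x^{3} - 30 \sqrt{2} x^{2} + 414 \sqrt{2} x + 6 \sqrt{2}}{72 x^{4} \sqrt{x^{4} + x^{2} + 2} + 24 x^{2} \sqrt{x^{4} + x^{2} + 2} + 2 \sqrt{x^{4} + x^{2} + 2}}, which equals f(x).
F(-1) = - 3 \sqrt{2}; F(-2) = - \frac{24 \sqrt{11}}{25}.
Integral = F(-1) - F(-2) = - 3 \sqrt{2} + \frac{24 \sqrt{11}}{25}.

Antiderivative: F(x) = \frac{3 \sqrt{2} \left(x - 6\right) \sqrt{x^{4} + x^{2} + 2}}{2 \left(6 x^{2} + 1\right)}; value = - 3 \sqrt{2} + \frac{24 \sqrt{11}}{25}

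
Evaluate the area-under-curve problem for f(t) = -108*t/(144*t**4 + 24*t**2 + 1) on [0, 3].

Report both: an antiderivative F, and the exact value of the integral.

The substitution u = 4*t**2 + 1/3 works: f is exactly (dF/du)*(du/dt) for that inner function.
F(t) = 9/(24*t**2 + 2) is an antiderivative of f.
Check: d/dt[9/(24*t**2 + 2)] = -108*t/(144*t**4 + 24*t**2 + 1) = f(t).
F(3) = 9/218; F(0) = 9/2.
Integral = F(3) - F(0) = -486/109.

Antiderivative: F(t) = 9/(24*t**2 + 2); value = -486/109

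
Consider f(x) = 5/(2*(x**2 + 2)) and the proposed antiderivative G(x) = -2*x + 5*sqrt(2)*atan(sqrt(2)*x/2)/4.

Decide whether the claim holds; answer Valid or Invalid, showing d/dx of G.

Invalid: d/dx[G] - f = -2, which is not 0.

d/dx[G] = (-4*x**2 - 3)/(2*x**2 + 4)
d/dx[G] - f(x) = -2 != 0.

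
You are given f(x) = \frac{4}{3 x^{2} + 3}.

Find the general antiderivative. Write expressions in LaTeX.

F(x) = \frac{4 \operatorname{atan}{\left(x \right)}}{3} + C

Recover f(x) by differentiating a candidate F(x); any mismatch rules it out.
Check: d/dx[\frac{4 \operatorname{atan}{\left(x \right)}}{3}] = \frac{4}{3 x^{2} + 3} = f(x).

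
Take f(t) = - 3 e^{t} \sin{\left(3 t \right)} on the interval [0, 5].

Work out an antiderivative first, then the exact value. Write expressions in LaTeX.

Antiderivative: F(t) = \frac{3 \left(- \sin{\left(3 t \right)} + 3 \cos{\left(3 t \right)}\right) e^{t}}{10}; value = \frac{9 e^{5} \cos{\left(15 \right)}}{10} - \frac{3 e^{5} \sin{\left(15 \right)}}{10} - \frac{9}{10}

Since d/dt undoes antidifferentiation here, F'(t) = f(t) is required of F(t).
F(t) = \frac{3 \left(- \sin{\left(3 t \right)} + 3 \cos{\left(3 t \right)}\right) e^{t}}{10} is an antiderivative of f.
Check: d/dt[\frac{3 \left(- \sin{\left(3 t \right)} + 3 \cos{\left(3 t \right)}\right) e^{t}}{10}] = - 3 e^{t} \sin{\left(3 t \right)} = f(t).
F(5) = \frac{9 e^{5} \cos{\left(15 \right)}}{10} - \frac{3 e^{5} \sin{\left(15 \right)}}{10}; F(0) = \frac{9}{10}.
Integral = F(5) - F(0) = \frac{9 e^{5} \cos{\left(15 \right)}}{10} - \frac{3 e^{5} \sin{\left(15 \right)}}{10} - \frac{9}{10}.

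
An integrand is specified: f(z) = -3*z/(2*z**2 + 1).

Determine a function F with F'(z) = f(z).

The substitution u = 2*z**2 + 1 works: f is exactly (dF/du)*(du/dz) for that inner function.
Check: d/dz[-3*log(2*z**2 + 1)/4] = -3*z/(2*z**2 + 1) = f(z).

An antiderivative is F(z) = -3*log(2*z**2 + 1)/4.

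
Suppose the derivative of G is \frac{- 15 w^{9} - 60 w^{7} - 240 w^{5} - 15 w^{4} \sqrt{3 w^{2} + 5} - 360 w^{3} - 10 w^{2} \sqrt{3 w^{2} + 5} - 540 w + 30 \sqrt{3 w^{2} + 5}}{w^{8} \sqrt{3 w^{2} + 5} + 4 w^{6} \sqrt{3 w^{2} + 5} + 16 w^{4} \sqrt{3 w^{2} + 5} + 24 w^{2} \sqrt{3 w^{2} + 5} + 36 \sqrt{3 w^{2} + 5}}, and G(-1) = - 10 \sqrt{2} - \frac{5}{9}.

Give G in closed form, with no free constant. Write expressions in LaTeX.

Recover the given G'(w) by differentiating a candidate G(w); any mismatch rules it out.
A general antiderivative is \frac{5 w}{w^{4} + 2 w^{2} + 6} - 5 \sqrt{3 w^{2} + 5} + C.
The condition gives C = - 10 \sqrt{2} - \frac{5}{9} - (- 10 \sqrt{2} - \frac{5}{9}) = 0.
So G(w) = \frac{5 w}{w^{4} + 2 w^{2} + 6} - 5 \sqrt{3 w^{2} + 5}.
Check: d/dw[\frac{5 w}{w^{4} + 2 w^{2} + 6} - 5 \sqrt{3 w^{2} + 5}] = \frac{- 15 w^{9} - 60 w^{7} - 240 w^{5} - 15 w^{4} \sqrt{3 w^{2} + 5} - 360 w^{3} - 10 w^{2} \sqrt{3 w^{2} + 5} - 540 w + 30 \sqrt{3 w^{2} + 5}}{w^{8} \sqrt{3 w^{2} + 5} + 4 w^{6} \sqrt{3 w^{2} + 5} + 16 w^{4} \sqrt{3 w^{2} + 5} + 24 w^{2} \sqrt{3 w^{2} + 5} + 36 \sqrt{3 w^{2} + 5}} = G'(w).

G(w) = \frac{5 w}{w^{4} + 2 w^{2} + 6} - 5 \sqrt{3 w^{2} + 5}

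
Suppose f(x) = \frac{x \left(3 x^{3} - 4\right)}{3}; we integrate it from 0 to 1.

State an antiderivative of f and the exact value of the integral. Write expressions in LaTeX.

Antiderivative: F(x) = \frac{x^{5}}{5} - \frac{2 x^{2}}{3}; value = - \frac{7}{15}

Differentiate the proposed F(x) back; it has to land on f(x) exactly.
F(x) = \frac{x^{5}}{5} - \frac{2 x^{2}}{3} is an antiderivative of f.
Check: d/dx[\frac{x^{5}}{5} - \frac{2 x^{2}}{3}] = x^{4} - \frac{4 x}{3}, which equals f(x).
F(1) = - \frac{7}{15}; F(0) = 0.
Integral = F(1) - F(0) = - \frac{7}{15}.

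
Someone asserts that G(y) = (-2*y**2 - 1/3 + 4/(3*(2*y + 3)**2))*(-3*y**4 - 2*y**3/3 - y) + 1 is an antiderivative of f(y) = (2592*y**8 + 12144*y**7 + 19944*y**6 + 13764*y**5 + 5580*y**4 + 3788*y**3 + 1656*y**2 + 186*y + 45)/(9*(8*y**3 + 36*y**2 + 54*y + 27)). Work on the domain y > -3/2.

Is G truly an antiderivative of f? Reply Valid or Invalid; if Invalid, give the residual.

d/dy[G] = (2592*y**8 + 12144*y**7 + 19944*y**6 + 13764*y**5 + 5580*y**4 + 3788*y**3 + 1656*y**2 + 186*y + 45)/(72*y**3 + 324*y**2 + 486*y + 243)
This equals f(y) exactly, so the claim holds.

Valid. The derivative of G reproduces f.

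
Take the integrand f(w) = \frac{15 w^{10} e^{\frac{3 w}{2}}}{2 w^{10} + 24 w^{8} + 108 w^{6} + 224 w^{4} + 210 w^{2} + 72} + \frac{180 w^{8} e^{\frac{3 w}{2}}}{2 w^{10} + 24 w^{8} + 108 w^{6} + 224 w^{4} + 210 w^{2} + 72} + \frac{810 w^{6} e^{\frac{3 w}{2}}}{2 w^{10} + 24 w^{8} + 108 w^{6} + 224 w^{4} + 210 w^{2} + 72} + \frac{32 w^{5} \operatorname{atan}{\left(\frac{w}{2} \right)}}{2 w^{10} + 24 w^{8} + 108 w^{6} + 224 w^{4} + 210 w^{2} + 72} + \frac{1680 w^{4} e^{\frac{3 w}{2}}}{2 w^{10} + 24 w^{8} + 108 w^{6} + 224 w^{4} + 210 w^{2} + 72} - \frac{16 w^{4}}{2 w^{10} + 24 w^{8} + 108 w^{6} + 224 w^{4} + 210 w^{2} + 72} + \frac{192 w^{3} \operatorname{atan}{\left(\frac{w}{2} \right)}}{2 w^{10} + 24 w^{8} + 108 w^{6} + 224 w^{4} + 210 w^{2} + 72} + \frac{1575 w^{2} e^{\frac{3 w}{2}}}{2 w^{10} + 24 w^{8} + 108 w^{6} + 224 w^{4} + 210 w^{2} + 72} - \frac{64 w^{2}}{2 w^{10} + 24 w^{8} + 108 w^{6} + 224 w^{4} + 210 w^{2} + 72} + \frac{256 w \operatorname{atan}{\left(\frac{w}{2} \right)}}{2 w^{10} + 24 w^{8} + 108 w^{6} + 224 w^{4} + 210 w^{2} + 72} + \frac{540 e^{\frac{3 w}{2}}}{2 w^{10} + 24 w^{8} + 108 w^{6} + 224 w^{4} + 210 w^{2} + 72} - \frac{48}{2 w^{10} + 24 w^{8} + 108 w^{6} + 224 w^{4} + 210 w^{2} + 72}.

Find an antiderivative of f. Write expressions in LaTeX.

Integrate term by term and add the pieces.
Check: d/dw[\frac{5 \left(w^{4} + 4 w^{2} + 3\right) e^{\frac{3 w}{2}} - 4 \operatorname{atan}{\left(\frac{w}{2} \right)}}{w^{4} + 4 w^{2} + 3}] = \frac{15 w^{10} e^{\frac{3 w}{2}} + 180 w^{8} e^{\frac{3 w}{2}} + 810 w^{6} e^{\frac{3 w}{2}} + 32 w^{5} \operatorname{atan}{\left(\frac{w}{2} \right)} + 1680 w^{4} e^{\frac{3 w}{2}} - 16 w^{4} + 192 w^{3} \operatorname{atan}{\left(\frac{w}{2} \right)} + 1575 w^{2} e^{\frac{3 w}{2}} - 64 w^{2} + 256 w \operatorname{atan}{\left(\frac{w}{2} \right)} + 540 e^{\frac{3 w}{2}} - 48}{2 w^{10} + 24 w^{8} + 108 w^{6} + 224 w^{4} + 210 w^{2} + 72}, which equals f(w).

An antiderivative is F(w) = \frac{5 \left(w^{4} + 4 w^{2} + 3\right) e^{\frac{3 w}{2}} - 4 \operatorname{atan}{\left(\frac{w}{2} \right)}}{w^{4} + 4 w^{2} + 3}.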